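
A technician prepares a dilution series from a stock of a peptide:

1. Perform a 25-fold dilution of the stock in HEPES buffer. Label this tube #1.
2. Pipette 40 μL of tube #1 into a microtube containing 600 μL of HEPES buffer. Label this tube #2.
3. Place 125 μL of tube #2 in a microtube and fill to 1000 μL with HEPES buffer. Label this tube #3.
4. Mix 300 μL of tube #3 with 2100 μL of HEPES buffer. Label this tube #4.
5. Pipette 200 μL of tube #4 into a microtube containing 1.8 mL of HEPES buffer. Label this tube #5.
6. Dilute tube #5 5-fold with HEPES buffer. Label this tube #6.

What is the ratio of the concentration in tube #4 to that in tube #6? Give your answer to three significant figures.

50.0

Step 1: 25-fold → factor 25
Step 2: 40 μL + 600 μL = 640 μL total → factor 640/40 = 16
Step 3: 125 μL brought to 1000 μL → factor 1000/125 = 8
Step 4: 300 μL + 2100 μL = 2400 μL total → factor 2400/300 = 8
Step 5: 200 μL + 1.8 mL = 2000 μL total → factor 2000/200 = 10
Step 6: 5-fold → factor 5
Dilution factor to tube #4 = 25600; to tube #6 = 1.28 × 10^6
[tube #4]/[tube #6] = (factor to tube #6)/(factor to tube #4) = 1.28 × 10^6/25600 = 50.0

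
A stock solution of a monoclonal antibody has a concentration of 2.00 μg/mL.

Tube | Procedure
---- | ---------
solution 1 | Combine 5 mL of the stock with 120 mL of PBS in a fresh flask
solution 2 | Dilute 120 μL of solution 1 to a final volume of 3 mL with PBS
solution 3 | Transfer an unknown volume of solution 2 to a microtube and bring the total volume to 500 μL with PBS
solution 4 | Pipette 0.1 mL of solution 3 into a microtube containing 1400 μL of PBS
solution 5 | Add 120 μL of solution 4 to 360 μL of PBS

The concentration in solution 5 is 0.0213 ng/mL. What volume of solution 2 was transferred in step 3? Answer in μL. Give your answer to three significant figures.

Step 1: 5 mL + 120 mL = 125 mL total → factor 125/5 = 25
Step 2: 120 μL brought to 3 mL → factor 3000/120 = 25
Step 3: v brought to 500 μL → factor = 500 μL/v
Step 4: 0.1 mL + 1400 μL = 1.5 mL total → factor 1.5/0.1 = 15
Step 5: 120 μL + 360 μL = 480 μL total → factor 480/120 = 4
Product of known-step factors = 37500
Overall factor = 2.00 μg/mL / (0.0213 ng/mL) = 93897
Step-3 factor = 93897 / 37500 = 2.5039
v = 500 μL / 2.5039 = 200 μL

200 μL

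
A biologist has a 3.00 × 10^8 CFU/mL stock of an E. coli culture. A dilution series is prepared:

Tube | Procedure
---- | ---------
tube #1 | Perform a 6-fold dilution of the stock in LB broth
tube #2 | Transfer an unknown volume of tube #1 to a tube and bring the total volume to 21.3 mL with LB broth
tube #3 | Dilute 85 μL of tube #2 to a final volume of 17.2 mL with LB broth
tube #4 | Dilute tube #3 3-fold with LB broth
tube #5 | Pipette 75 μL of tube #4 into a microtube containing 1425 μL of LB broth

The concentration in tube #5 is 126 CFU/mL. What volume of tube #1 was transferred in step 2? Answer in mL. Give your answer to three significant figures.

Step 1: 6-fold → factor 6
Step 2: v brought to 21.3 mL → factor = 21.3 mL/v
Step 3: 85 μL brought to 17.2 mL → factor 17200/85 = 202.35
Step 4: 3-fold → factor 3
Step 5: 75 μL + 1425 μL = 1500 μL total → factor 1500/75 = 20
Product of known-step factors = 72847
Overall factor = 3.00 × 10^8 CFU/mL / (126 CFU/mL) = 2.381 × 10^6
Step-2 factor = 2.381 × 10^6 / 72847 = 32.684
v = 21.3 mL / 32.684 = 0.652 mL

0.652 mL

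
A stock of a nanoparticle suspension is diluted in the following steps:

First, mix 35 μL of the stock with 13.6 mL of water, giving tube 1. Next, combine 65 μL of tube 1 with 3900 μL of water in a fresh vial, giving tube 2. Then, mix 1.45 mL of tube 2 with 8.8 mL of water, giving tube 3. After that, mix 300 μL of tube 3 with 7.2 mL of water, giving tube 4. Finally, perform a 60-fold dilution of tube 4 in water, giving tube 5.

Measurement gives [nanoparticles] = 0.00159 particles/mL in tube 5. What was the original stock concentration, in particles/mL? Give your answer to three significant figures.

4.01 × 10^5 particles/mL

Step 1: 35 μL + 13.6 mL = 13635 μL total → factor 13635/35 = 389.57
Step 2: 65 μL + 3900 μL = 3965 μL total → factor 3965/65 = 61
Step 3: 1.45 mL + 8.8 mL = 10.25 mL total → factor 10.25/1.45 = 7.069
Step 4: 300 μL + 7.2 mL = 7500 μL total → factor 7500/300 = 25
Step 5: 60-fold → factor 60
Overall dilution factor = 389.57 × 61 × 7.069 × 25 × 60 = 2.5198 × 10^8
Stock = 0.00159 particles/mL × 2.5198 × 10^8 = 4.01 × 10^5 particles/mL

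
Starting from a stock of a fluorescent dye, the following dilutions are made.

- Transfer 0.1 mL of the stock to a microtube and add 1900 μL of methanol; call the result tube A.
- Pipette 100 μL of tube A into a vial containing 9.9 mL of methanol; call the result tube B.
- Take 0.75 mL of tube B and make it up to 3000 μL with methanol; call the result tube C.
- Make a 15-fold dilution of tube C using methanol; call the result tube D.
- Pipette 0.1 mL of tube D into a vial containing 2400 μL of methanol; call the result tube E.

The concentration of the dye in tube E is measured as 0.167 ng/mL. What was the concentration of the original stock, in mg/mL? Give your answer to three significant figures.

Step 1: 0.1 mL + 1900 μL = 2 mL total → factor 2/0.1 = 20
Step 2: 100 μL + 9.9 mL = 10000 μL total → factor 10000/100 = 100
Step 3: 0.75 mL brought to 3000 μL → factor 3/0.75 = 4
Step 4: 15-fold → factor 15
Step 5: 0.1 mL + 2400 μL = 2.5 mL total → factor 2.5/0.1 = 25
Overall dilution factor = 20 × 100 × 4 × 15 × 25 = 3 × 10^6
Stock = 0.167 ng/mL × 3 × 10^6 = 5.010 × 10^5 ng/mL = 0.501 mg/mL

0.501 mg/mL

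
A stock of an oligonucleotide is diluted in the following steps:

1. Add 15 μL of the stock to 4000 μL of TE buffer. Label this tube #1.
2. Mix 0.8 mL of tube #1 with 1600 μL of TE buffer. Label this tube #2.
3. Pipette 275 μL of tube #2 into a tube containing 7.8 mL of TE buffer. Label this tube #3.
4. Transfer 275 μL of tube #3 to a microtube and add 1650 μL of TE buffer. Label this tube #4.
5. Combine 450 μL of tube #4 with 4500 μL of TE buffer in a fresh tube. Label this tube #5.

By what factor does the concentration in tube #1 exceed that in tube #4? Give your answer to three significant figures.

617

Step 1: 15 μL + 4000 μL = 4015 μL total → factor 4015/15 = 267.67
Step 2: 0.8 mL + 1600 μL = 2.4 mL total → factor 2.4/0.8 = 3
Step 3: 275 μL + 7.8 mL = 8075 μL total → factor 8075/275 = 29.364
Step 4: 275 μL + 1650 μL = 1925 μL total → factor 1925/275 = 7
Dilution factor to tube #1 = 267.67; to tube #4 = 1.6505 × 10^5
[tube #1]/[tube #4] = (factor to tube #4)/(factor to tube #1) = 1.6505 × 10^5/267.67 = 617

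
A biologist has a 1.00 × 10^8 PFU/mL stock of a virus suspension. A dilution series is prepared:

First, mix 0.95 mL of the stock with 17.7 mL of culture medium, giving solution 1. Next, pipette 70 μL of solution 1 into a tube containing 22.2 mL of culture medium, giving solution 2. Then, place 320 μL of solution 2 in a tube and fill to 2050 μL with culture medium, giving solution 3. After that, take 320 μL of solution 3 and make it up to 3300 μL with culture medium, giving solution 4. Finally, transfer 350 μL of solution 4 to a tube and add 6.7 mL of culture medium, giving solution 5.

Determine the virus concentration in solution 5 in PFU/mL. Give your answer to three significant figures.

Step 1: 0.95 mL + 17.7 mL = 18.65 mL total → factor 18.65/0.95 = 19.632
Step 2: 70 μL + 22.2 mL = 22270 μL total → factor 22270/70 = 318.14
Step 3: 320 μL brought to 2050 μL → factor 2050/320 = 6.4062
Step 4: 320 μL brought to 3300 μL → factor 3300/320 = 10.312
Step 5: 350 μL + 6.7 mL = 7050 μL total → factor 7050/350 = 20.143
Overall dilution factor = 19.632 × 318.14 × 6.4062 × 10.312 × 20.143 = 8.3112 × 10^6
Final = 1.00 × 10^8 PFU/mL / 8.3112 × 10^6 = 12.0 PFU/mL

12.0 PFU/mL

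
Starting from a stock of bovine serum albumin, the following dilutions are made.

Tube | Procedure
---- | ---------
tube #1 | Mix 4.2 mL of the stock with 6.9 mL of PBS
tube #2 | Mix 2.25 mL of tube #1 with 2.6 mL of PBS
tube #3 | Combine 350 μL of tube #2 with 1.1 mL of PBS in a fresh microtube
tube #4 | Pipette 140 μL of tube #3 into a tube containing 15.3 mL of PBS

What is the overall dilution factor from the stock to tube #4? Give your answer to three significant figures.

2.60 × 10^3

Step 1: 4.2 mL + 6.9 mL = 11.1 mL total → factor 11.1/4.2 = 2.6429
Step 2: 2.25 mL + 2.6 mL = 4.85 mL total → factor 4.85/2.25 = 2.1556
Step 3: 350 μL + 1.1 mL = 1450 μL total → factor 1450/350 = 4.1429
Step 4: 140 μL + 15.3 mL = 15440 μL total → factor 15440/140 = 110.29
Overall dilution factor = 2.6429 × 2.1556 × 4.1429 × 110.29 = 2602.9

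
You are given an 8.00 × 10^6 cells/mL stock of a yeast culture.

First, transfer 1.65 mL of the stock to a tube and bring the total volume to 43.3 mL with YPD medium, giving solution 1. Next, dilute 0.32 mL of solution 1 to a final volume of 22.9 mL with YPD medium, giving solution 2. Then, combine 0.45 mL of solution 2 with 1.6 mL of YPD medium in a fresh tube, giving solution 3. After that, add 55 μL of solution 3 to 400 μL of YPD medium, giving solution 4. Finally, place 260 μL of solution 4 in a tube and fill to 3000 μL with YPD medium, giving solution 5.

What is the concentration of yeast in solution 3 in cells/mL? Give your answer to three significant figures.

935 cells/mL

Step 1: 1.65 mL brought to 43.3 mL → factor 43.3/1.65 = 26.242
Step 2: 0.32 mL brought to 22.9 mL → factor 22.9/0.32 = 71.562
Step 3: 0.45 mL + 1.6 mL = 2.05 mL total → factor 2.05/0.45 = 4.5556
Dilution factor through solution 3 = 26.242 × 71.562 × 4.5556 = 8555.2
[solution 3] = 8.00 × 10^6 cells/mL / 8555.2 = 935 cells/mL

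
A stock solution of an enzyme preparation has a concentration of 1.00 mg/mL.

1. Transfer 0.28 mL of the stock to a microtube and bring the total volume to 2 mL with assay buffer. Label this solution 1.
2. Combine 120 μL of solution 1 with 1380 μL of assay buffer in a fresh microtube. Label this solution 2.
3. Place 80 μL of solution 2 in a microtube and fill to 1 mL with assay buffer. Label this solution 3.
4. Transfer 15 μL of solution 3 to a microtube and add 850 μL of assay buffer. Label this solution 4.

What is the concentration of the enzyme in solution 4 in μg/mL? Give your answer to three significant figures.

Step 1: 0.28 mL brought to 2 mL → factor 2/0.28 = 7.1429
Step 2: 120 μL + 1380 μL = 1500 μL total → factor 1500/120 = 12.5
Step 3: 80 μL brought to 1 mL → factor 1000/80 = 12.5
Step 4: 15 μL + 850 μL = 865 μL total → factor 865/15 = 57.667
Overall dilution factor = 7.1429 × 12.5 × 12.5 × 57.667 = 64360
Final = 1.00 mg/mL / 64360 = 1.554 × 10^-5 mg/mL = 0.0155 μg/mL

0.0155 μg/mL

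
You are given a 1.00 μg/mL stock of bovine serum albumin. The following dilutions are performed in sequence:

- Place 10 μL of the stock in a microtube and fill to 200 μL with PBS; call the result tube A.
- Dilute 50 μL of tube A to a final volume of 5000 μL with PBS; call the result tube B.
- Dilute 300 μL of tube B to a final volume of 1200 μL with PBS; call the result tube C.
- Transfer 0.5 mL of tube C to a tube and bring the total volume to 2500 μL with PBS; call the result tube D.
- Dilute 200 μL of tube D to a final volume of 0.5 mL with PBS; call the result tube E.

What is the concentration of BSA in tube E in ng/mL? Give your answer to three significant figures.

Step 1: 10 μL brought to 200 μL → factor 200/10 = 20
Step 2: 50 μL brought to 5000 μL → factor 5000/50 = 100
Step 3: 300 μL brought to 1200 μL → factor 1200/300 = 4
Step 4: 0.5 mL brought to 2500 μL → factor 2.5/0.5 = 5
Step 5: 200 μL brought to 0.5 mL → factor 500/200 = 2.5
Overall dilution factor = 20 × 100 × 4 × 5 × 2.5 = 1 × 10^5
Final = 1.00 μg/mL / 1 × 10^5 = 1.000 × 10^-5 μg/mL = 0.0100 ng/mL

0.0100 ng/mL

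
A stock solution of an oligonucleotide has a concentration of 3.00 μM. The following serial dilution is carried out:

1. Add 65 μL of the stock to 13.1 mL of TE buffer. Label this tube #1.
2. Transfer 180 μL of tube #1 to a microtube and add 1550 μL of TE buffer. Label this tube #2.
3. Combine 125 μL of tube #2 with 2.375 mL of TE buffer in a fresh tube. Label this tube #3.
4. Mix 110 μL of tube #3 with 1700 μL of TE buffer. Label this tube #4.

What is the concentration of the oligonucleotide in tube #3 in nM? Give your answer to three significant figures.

Step 1: 65 μL + 13.1 mL = 13165 μL total → factor 13165/65 = 202.54
Step 2: 180 μL + 1550 μL = 1730 μL total → factor 1730/180 = 9.6111
Step 3: 125 μL + 2.375 mL = 2500 μL total → factor 2500/125 = 20
Dilution factor through tube #3 = 202.54 × 9.6111 × 20 = 38932
[tube #3] = 3.00 μM / 38932 = 7.706 × 10^-5 μM = 0.0771 nM

0.0771 nM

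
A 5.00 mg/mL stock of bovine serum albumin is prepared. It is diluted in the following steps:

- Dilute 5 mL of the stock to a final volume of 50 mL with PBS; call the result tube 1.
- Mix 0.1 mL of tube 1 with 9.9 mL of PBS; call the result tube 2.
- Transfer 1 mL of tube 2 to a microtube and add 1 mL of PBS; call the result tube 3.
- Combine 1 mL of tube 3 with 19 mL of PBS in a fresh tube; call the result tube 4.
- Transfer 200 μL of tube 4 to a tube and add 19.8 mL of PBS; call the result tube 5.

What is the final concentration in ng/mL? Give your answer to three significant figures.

Step 1: 5 mL brought to 50 mL → factor 50/5 = 10
Step 2: 0.1 mL + 9.9 mL = 10 mL total → factor 10/0.1 = 100
Step 3: 1 mL + 1 mL = 2 mL total → factor 2/1 = 2
Step 4: 1 mL + 19 mL = 20 mL total → factor 20/1 = 20
Step 5: 200 μL + 19.8 mL = 20000 μL total → factor 20000/200 = 100
Overall dilution factor = 10 × 100 × 2 × 20 × 100 = 4 × 10^6
Final = 5.00 mg/mL / 4 × 10^6 = 1.250 × 10^-6 mg/mL = 1.25 ng/mL

1.25 ng/mL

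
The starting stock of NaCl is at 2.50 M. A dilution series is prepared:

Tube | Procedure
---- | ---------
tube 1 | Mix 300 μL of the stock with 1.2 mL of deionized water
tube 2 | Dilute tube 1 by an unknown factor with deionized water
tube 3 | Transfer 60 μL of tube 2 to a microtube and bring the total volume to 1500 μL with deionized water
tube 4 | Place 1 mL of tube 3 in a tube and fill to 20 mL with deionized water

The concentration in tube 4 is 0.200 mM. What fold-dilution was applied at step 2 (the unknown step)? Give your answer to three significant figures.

5.00-fold

Step 1: 300 μL + 1.2 mL = 1500 μL total → factor 1500/300 = 5
Step 2: unknown factor x
Step 3: 60 μL brought to 1500 μL → factor 1500/60 = 25
Step 4: 1 mL brought to 20 mL → factor 20/1 = 20
Product of known-step factors = 2500
Overall factor = 2.50 M / (0.200 mM) = 12500
x = 12500 / 2500 = 5.00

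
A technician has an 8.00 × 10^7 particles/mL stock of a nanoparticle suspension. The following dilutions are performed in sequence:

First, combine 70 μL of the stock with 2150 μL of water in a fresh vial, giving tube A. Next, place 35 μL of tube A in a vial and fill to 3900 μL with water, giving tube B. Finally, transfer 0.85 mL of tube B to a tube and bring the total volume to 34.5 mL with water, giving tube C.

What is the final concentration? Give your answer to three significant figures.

Step 1: 70 μL + 2150 μL = 2220 μL total → factor 2220/70 = 31.714
Step 2: 35 μL brought to 3900 μL → factor 3900/35 = 111.43
Step 3: 0.85 mL brought to 34.5 mL → factor 34.5/0.85 = 40.588
Overall dilution factor = 31.714 × 111.43 × 40.588 = 1.4343 × 10^5
Final = 8.00 × 10^7 particles/mL / 1.4343 × 10^5 = 558 particles/mL

558 particles/mL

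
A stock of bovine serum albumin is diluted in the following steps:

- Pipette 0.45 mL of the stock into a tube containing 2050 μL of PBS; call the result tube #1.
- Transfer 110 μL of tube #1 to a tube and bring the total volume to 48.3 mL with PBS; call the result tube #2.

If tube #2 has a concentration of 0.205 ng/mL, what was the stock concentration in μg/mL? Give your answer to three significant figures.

0.500 μg/mL

Step 1: 0.45 mL + 2050 μL = 2.5 mL total → factor 2.5/0.45 = 5.5556
Step 2: 110 μL brought to 48.3 mL → factor 48300/110 = 439.09
Overall dilution factor = 5.5556 × 439.09 = 2439.4
Stock = 0.205 ng/mL × 2439.4 = 500.1 ng/mL = 0.500 μg/mL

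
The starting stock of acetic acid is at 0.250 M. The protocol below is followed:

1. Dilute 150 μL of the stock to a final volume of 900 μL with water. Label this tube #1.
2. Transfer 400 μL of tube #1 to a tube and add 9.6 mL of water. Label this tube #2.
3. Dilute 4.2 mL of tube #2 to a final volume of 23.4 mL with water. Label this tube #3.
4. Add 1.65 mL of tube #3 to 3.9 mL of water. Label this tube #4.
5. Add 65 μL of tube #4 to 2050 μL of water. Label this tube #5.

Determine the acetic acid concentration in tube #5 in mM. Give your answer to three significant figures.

0.00273 mM

Step 1: 150 μL brought to 900 μL → factor 900/150 = 6
Step 2: 400 μL + 9.6 mL = 10000 μL total → factor 10000/400 = 25
Step 3: 4.2 mL brought to 23.4 mL → factor 23.4/4.2 = 5.5714
Step 4: 1.65 mL + 3.9 mL = 5.55 mL total → factor 5.55/1.65 = 3.3636
Step 5: 65 μL + 2050 μL = 2115 μL total → factor 2115/65 = 32.538
Overall dilution factor = 6 × 25 × 5.5714 × 3.3636 × 32.538 = 91467
Final = 0.250 M / 91467 = 2.733 × 10^-6 M = 0.00273 mM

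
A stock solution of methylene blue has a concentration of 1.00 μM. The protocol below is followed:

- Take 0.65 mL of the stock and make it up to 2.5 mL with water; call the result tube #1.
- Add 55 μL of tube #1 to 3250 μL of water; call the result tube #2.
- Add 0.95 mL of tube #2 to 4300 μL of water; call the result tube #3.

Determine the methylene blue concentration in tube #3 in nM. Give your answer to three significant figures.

Step 1: 0.65 mL brought to 2.5 mL → factor 2.5/0.65 = 3.8462
Step 2: 55 μL + 3250 μL = 3305 μL total → factor 3305/55 = 60.091
Step 3: 0.95 mL + 4300 μL = 5.25 mL total → factor 5.25/0.95 = 5.5263
Overall dilution factor = 3.8462 × 60.091 × 5.5263 = 1277.2
Final = 1.00 μM / 1277.2 = 0.0007829 μM = 0.783 nM

0.783 nM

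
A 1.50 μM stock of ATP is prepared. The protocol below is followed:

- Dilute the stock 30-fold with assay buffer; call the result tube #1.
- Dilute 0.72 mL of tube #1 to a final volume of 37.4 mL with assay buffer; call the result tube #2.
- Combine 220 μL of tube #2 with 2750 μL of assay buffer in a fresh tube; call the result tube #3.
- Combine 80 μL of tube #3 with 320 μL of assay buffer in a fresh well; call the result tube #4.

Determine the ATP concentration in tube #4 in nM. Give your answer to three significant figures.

0.0143 nM

Step 1: 30-fold → factor 30
Step 2: 0.72 mL brought to 37.4 mL → factor 37.4/0.72 = 51.944
Step 3: 220 μL + 2750 μL = 2970 μL total → factor 2970/220 = 13.5
Step 4: 80 μL + 320 μL = 400 μL total → factor 400/80 = 5
Overall dilution factor = 30 × 51.944 × 13.5 × 5 = 1.0519 × 10^5
Final = 1.50 μM / 1.0519 × 10^5 = 1.426 × 10^-5 μM = 0.0143 nM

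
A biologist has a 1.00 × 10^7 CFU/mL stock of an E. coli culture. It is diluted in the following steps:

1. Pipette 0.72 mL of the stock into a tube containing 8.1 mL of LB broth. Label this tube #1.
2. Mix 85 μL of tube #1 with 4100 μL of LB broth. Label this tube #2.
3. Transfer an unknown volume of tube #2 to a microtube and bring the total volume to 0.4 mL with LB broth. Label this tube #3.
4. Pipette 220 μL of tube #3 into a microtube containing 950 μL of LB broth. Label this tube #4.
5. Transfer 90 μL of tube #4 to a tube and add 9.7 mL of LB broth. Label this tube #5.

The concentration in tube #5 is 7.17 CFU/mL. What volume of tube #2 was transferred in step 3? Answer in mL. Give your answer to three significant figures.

Step 1: 0.72 mL + 8.1 mL = 8.82 mL total → factor 8.82/0.72 = 12.25
Step 2: 85 μL + 4100 μL = 4185 μL total → factor 4185/85 = 49.235
Step 3: v brought to 0.4 mL → factor = 0.4 mL/v
Step 4: 220 μL + 950 μL = 1170 μL total → factor 1170/220 = 5.3182
Step 5: 90 μL + 9.7 mL = 9790 μL total → factor 9790/90 = 108.78
Product of known-step factors = 3.4891 × 10^5
Overall factor = 1.00 × 10^7 CFU/mL / (7.17 CFU/mL) = 1.3947 × 10^6
Step-3 factor = 1.3947 × 10^6 / 3.4891 × 10^5 = 3.9973
v = 0.4 mL / 3.9973 = 0.100 mL

0.100 mL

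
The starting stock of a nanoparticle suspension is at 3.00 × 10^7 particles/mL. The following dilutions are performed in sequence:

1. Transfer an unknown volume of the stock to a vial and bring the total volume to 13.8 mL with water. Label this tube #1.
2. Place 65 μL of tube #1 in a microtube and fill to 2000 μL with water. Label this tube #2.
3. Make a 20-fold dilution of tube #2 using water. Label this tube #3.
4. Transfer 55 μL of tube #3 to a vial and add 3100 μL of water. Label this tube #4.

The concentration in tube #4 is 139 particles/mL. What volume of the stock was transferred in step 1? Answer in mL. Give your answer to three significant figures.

2.26 mL

Step 1: v brought to 13.8 mL → factor = 13.8 mL/v
Step 2: 65 μL brought to 2000 μL → factor 2000/65 = 30.769
Step 3: 20-fold → factor 20
Step 4: 55 μL + 3100 μL = 3155 μL total → factor 3155/55 = 57.364
Product of known-step factors = 35301
Overall factor = 3.00 × 10^7 particles/mL / (139 particles/mL) = 2.1583 × 10^5
Step-1 factor = 2.1583 × 10^5 / 35301 = 6.114
v = 13.8 mL / 6.114 = 2.26 mL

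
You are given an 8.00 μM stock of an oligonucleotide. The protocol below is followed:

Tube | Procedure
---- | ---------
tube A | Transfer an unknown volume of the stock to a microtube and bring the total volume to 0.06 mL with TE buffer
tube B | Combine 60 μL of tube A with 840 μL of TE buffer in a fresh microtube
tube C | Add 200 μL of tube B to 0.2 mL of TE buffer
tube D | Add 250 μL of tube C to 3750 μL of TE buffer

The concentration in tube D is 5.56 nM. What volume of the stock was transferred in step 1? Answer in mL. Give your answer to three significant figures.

Step 1: v brought to 0.06 mL → factor = 0.06 mL/v
Step 2: 60 μL + 840 μL = 900 μL total → factor 900/60 = 15
Step 3: 200 μL + 0.2 mL = 400 μL total → factor 400/200 = 2
Step 4: 250 μL + 3750 μL = 4000 μL total → factor 4000/250 = 16
Product of known-step factors = 480
Overall factor = 8.00 μM / (5.56 nM) = 1438.8
Step-1 factor = 1438.8 / 480 = 2.9976
v = 0.06 mL / 2.9976 = 0.0200 mL

0.0200 mL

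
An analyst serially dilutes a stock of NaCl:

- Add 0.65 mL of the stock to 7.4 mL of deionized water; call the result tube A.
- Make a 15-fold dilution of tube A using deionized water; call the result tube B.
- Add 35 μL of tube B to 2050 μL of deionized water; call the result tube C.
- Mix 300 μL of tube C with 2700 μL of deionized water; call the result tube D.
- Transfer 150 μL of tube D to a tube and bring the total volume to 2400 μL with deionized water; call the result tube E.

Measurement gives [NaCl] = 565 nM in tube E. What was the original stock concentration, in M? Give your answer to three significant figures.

1.00 M

Step 1: 0.65 mL + 7.4 mL = 8.05 mL total → factor 8.05/0.65 = 12.385
Step 2: 15-fold → factor 15
Step 3: 35 μL + 2050 μL = 2085 μL total → factor 2085/35 = 59.571
Step 4: 300 μL + 2700 μL = 3000 μL total → factor 3000/300 = 10
Step 5: 150 μL brought to 2400 μL → factor 2400/150 = 16
Overall dilution factor = 12.385 × 15 × 59.571 × 10 × 16 = 1.7706 × 10^6
Stock = 565 nM × 1.7706 × 10^6 = 1.000 × 10^9 nM = 1.00 M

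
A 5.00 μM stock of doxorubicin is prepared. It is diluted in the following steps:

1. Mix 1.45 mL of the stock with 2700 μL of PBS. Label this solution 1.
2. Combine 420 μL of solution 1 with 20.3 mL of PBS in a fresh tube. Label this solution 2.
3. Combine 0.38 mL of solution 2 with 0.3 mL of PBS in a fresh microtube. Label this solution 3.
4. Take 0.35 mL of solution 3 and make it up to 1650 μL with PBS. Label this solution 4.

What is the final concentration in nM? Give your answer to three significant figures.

4.20 nM

Step 1: 1.45 mL + 2700 μL = 4.15 mL total → factor 4.15/1.45 = 2.8621
Step 2: 420 μL + 20.3 mL = 20720 μL total → factor 20720/420 = 49.333
Step 3: 0.38 mL + 0.3 mL = 0.68 mL total → factor 0.68/0.38 = 1.7895
Step 4: 0.35 mL brought to 1650 μL → factor 1.65/0.35 = 4.7143
Overall dilution factor = 2.8621 × 49.333 × 1.7895 × 4.7143 = 1191.1
Final = 5.00 μM / 1191.1 = 0.004198 μM = 4.20 nM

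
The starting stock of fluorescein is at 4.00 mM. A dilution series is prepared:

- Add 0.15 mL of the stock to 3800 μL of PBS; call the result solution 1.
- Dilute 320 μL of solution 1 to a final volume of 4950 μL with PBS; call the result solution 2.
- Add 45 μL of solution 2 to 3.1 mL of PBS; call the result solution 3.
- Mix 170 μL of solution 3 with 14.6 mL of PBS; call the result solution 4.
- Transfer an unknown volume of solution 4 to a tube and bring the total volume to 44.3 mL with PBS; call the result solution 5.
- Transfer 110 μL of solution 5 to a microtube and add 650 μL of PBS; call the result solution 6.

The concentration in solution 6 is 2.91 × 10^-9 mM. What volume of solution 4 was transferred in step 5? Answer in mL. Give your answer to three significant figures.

Step 1: 0.15 mL + 3800 μL = 3.95 mL total → factor 3.95/0.15 = 26.333
Step 2: 320 μL brought to 4950 μL → factor 4950/320 = 15.469
Step 3: 45 μL + 3.1 mL = 3145 μL total → factor 3145/45 = 69.889
Step 4: 170 μL + 14.6 mL = 14770 μL total → factor 14770/170 = 86.882
Step 5: v brought to 44.3 mL → factor = 44.3 mL/v
Step 6: 110 μL + 650 μL = 760 μL total → factor 760/110 = 6.9091
Product of known-step factors = 1.7089 × 10^7
Overall factor = 4.00 mM / (2.91 × 10^-9 mM) = 1.3746 × 10^9
Step-5 factor = 1.3746 × 10^9 / 1.7089 × 10^7 = 80.435
v = 44.3 mL / 80.435 = 0.551 mL

0.551 mL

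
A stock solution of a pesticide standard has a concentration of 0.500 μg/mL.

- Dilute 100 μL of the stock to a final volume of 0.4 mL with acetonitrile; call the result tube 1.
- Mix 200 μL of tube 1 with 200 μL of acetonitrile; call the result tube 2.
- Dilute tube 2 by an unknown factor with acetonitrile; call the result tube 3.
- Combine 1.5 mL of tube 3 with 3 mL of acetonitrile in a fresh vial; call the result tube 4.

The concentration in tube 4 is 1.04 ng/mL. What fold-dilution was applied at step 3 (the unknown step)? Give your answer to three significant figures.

Step 1: 100 μL brought to 0.4 mL → factor 400/100 = 4
Step 2: 200 μL + 200 μL = 400 μL total → factor 400/200 = 2
Step 3: unknown factor x
Step 4: 1.5 mL + 3 mL = 4.5 mL total → factor 4.5/1.5 = 3
Product of known-step factors = 24
Overall factor = 0.500 μg/mL / (1.04 ng/mL) = 480.77
x = 480.77 / 24 = 20.0

20.0-fold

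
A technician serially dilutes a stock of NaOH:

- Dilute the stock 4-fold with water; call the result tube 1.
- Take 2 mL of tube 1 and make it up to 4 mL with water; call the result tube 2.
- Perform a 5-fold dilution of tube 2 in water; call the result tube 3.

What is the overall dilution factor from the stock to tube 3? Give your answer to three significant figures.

40.0

Step 1: 4-fold → factor 4
Step 2: 2 mL brought to 4 mL → factor 4/2 = 2
Step 3: 5-fold → factor 5
Overall dilution factor = 4 × 2 × 5 = 40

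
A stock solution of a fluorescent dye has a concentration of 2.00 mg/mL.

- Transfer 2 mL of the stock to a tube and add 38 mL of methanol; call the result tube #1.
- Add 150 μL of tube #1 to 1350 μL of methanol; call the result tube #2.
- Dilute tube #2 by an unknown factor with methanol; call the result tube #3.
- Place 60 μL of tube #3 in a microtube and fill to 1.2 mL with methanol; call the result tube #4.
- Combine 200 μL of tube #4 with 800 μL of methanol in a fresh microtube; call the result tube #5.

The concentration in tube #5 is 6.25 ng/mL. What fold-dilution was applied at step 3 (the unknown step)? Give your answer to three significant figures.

Step 1: 2 mL + 38 mL = 40 mL total → factor 40/2 = 20
Step 2: 150 μL + 1350 μL = 1500 μL total → factor 1500/150 = 10
Step 3: unknown factor x
Step 4: 60 μL brought to 1.2 mL → factor 1200/60 = 20
Step 5: 200 μL + 800 μL = 1000 μL total → factor 1000/200 = 5
Product of known-step factors = 20000
Overall factor = 2.00 mg/mL / (6.25 ng/mL) = 3.2 × 10^5
x = 3.2 × 10^5 / 20000 = 16.0

16.0-fold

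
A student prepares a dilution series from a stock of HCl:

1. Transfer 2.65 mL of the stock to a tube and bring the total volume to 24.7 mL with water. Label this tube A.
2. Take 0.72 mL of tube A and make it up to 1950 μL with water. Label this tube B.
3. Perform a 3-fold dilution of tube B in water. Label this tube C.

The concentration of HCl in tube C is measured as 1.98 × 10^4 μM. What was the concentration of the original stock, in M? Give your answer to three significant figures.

Step 1: 2.65 mL brought to 24.7 mL → factor 24.7/2.65 = 9.3208
Step 2: 0.72 mL brought to 1950 μL → factor 1.95/0.72 = 2.7083
Step 3: 3-fold → factor 3
Overall dilution factor = 9.3208 × 2.7083 × 3 = 75.731
Stock = 1.98 × 10^4 μM × 75.731 = 1.499 × 10^6 μM = 1.50 M

1.50 M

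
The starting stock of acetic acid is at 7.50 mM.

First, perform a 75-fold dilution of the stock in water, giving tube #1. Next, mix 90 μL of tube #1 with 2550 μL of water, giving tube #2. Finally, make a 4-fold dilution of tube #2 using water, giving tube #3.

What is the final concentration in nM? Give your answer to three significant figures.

852 nM

Step 1: 75-fold → factor 75
Step 2: 90 μL + 2550 μL = 2640 μL total → factor 2640/90 = 29.333
Step 3: 4-fold → factor 4
Overall dilution factor = 75 × 29.333 × 4 = 8800
Final = 7.50 mM / 8800 = 0.0008523 mM = 852 nM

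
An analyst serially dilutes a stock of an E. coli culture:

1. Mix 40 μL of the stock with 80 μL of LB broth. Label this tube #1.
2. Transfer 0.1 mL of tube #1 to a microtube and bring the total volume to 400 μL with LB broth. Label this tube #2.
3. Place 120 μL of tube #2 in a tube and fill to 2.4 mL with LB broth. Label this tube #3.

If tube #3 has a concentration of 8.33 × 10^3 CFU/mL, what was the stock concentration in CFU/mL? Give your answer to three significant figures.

2.00 × 10^6 CFU/mL

Step 1: 40 μL + 80 μL = 120 μL total → factor 120/40 = 3
Step 2: 0.1 mL brought to 400 μL → factor 0.4/0.1 = 4
Step 3: 120 μL brought to 2.4 mL → factor 2400/120 = 20
Overall dilution factor = 3 × 4 × 20 = 240
Stock = 8.33 × 10^3 CFU/mL × 240 = 2.00 × 10^6 CFU/mL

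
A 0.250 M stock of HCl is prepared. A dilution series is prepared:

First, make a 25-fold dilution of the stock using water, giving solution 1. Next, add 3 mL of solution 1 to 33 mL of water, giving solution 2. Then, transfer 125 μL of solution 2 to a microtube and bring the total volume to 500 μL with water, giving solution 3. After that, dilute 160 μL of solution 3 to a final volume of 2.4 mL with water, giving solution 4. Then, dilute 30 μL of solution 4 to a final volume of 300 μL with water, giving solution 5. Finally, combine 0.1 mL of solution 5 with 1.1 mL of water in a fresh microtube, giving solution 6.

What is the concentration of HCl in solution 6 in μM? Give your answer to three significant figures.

Step 1: 25-fold → factor 25
Step 2: 3 mL + 33 mL = 36 mL total → factor 36/3 = 12
Step 3: 125 μL brought to 500 μL → factor 500/125 = 4
Step 4: 160 μL brought to 2.4 mL → factor 2400/160 = 15
Step 5: 30 μL brought to 300 μL → factor 300/30 = 10
Step 6: 0.1 mL + 1.1 mL = 1.2 mL total → factor 1.2/0.1 = 12
Overall dilution factor = 25 × 12 × 4 × 15 × 10 × 12 = 2.16 × 10^6
Final = 0.250 M / 2.16 × 10^6 = 1.157 × 10^-7 M = 0.116 μM

0.116 μM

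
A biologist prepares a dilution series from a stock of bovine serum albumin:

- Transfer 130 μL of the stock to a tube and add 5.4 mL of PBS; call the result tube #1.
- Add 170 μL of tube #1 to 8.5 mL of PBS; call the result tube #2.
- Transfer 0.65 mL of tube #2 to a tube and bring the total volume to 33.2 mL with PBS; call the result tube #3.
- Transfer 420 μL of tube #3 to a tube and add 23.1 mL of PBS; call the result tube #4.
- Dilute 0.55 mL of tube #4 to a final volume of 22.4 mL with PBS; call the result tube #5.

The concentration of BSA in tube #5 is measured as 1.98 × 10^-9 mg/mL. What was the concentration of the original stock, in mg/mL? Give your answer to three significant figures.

0.500 mg/mL

Step 1: 130 μL + 5.4 mL = 5530 μL total → factor 5530/130 = 42.538
Step 2: 170 μL + 8.5 mL = 8670 μL total → factor 8670/170 = 51
Step 3: 0.65 mL brought to 33.2 mL → factor 33.2/0.65 = 51.077
Step 4: 420 μL + 23.1 mL = 23520 μL total → factor 23520/420 = 56
Step 5: 0.55 mL brought to 22.4 mL → factor 22.4/0.55 = 40.727
Overall dilution factor = 42.538 × 51 × 51.077 × 56 × 40.727 = 2.5273 × 10^8
Stock = 1.98 × 10^-9 mg/mL × 2.5273 × 10^8 = 0.500 mg/mL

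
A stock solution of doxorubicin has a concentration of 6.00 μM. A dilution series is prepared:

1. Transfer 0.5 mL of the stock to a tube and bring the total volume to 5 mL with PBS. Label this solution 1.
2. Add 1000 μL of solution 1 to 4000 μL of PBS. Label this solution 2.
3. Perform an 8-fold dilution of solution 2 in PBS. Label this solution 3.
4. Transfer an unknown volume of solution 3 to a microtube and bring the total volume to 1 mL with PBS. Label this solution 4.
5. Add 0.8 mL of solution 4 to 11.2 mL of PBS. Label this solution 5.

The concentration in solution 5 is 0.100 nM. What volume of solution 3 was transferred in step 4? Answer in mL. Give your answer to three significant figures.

Step 1: 0.5 mL brought to 5 mL → factor 5/0.5 = 10
Step 2: 1000 μL + 4000 μL = 5000 μL total → factor 5000/1000 = 5
Step 3: 8-fold → factor 8
Step 4: v brought to 1 mL → factor = 1 mL/v
Step 5: 0.8 mL + 11.2 mL = 12 mL total → factor 12/0.8 = 15
Product of known-step factors = 6000
Overall factor = 6.00 μM / (0.100 nM) = 60000
Step-4 factor = 60000 / 6000 = 10
v = 1 mL / 10 = 0.100 mL

0.100 mL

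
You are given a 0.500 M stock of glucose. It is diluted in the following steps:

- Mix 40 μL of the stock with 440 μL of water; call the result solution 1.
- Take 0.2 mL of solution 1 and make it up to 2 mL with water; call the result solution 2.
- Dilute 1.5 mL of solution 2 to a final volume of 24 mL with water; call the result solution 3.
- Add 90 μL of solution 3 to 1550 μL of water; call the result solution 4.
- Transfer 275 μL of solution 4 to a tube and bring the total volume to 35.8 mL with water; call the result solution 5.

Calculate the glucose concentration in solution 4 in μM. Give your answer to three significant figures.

Step 1: 40 μL + 440 μL = 480 μL total → factor 480/40 = 12
Step 2: 0.2 mL brought to 2 mL → factor 2/0.2 = 10
Step 3: 1.5 mL brought to 24 mL → factor 24/1.5 = 16
Step 4: 90 μL + 1550 μL = 1640 μL total → factor 1640/90 = 18.222
Dilution factor through solution 4 = 12 × 10 × 16 × 18.222 = 34987
[solution 4] = 0.500 M / 34987 = 1.429 × 10^-5 M = 14.3 μM

14.3 μM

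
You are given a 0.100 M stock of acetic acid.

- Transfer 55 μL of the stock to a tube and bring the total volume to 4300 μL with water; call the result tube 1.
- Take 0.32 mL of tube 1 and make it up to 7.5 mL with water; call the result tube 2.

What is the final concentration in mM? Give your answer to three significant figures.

0.0546 mM

Step 1: 55 μL brought to 4300 μL → factor 4300/55 = 78.182
Step 2: 0.32 mL brought to 7.5 mL → factor 7.5/0.32 = 23.438
Overall dilution factor = 78.182 × 23.438 = 1832.4
Final = 0.100 M / 1832.4 = 5.457 × 10^-5 M = 0.0546 mM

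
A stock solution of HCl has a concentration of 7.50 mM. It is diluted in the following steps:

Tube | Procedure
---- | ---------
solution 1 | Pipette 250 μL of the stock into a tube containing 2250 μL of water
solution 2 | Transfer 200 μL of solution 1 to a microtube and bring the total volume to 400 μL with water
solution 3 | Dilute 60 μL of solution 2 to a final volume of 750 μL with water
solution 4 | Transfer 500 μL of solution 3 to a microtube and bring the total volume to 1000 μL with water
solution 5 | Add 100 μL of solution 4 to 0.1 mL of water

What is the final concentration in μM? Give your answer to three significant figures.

Step 1: 250 μL + 2250 μL = 2500 μL total → factor 2500/250 = 10
Step 2: 200 μL brought to 400 μL → factor 400/200 = 2
Step 3: 60 μL brought to 750 μL → factor 750/60 = 12.5
Step 4: 500 μL brought to 1000 μL → factor 1000/500 = 2
Step 5: 100 μL + 0.1 mL = 200 μL total → factor 200/100 = 2
Overall dilution factor = 10 × 2 × 12.5 × 2 × 2 = 1000
Final = 7.50 mM / 1000 = 0.007500 mM = 7.50 μM

7.50 μM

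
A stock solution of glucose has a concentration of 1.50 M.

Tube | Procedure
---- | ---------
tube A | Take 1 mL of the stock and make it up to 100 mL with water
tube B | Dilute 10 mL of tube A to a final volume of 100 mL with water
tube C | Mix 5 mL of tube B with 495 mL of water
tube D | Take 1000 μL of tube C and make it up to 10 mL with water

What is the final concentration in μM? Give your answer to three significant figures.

Step 1: 1 mL brought to 100 mL → factor 100/1 = 100
Step 2: 10 mL brought to 100 mL → factor 100/10 = 10
Step 3: 5 mL + 495 mL = 500 mL total → factor 500/5 = 100
Step 4: 1000 μL brought to 10 mL → factor 10000/1000 = 10
Overall dilution factor = 100 × 10 × 100 × 10 = 1 × 10^6
Final = 1.50 M / 1 × 10^6 = 1.500 × 10^-6 M = 1.50 μM

1.50 μM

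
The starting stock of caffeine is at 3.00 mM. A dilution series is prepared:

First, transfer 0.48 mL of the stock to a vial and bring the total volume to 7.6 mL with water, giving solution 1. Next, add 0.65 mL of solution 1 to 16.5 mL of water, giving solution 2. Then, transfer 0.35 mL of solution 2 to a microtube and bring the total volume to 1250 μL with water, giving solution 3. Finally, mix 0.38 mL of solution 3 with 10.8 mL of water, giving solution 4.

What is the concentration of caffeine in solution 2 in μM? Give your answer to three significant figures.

7.18 μM

Step 1: 0.48 mL brought to 7.6 mL → factor 7.6/0.48 = 15.833
Step 2: 0.65 mL + 16.5 mL = 17.15 mL total → factor 17.15/0.65 = 26.385
Dilution factor through solution 2 = 15.833 × 26.385 = 417.76
[solution 2] = 3.00 mM / 417.76 = 0.007181 mM = 7.18 μM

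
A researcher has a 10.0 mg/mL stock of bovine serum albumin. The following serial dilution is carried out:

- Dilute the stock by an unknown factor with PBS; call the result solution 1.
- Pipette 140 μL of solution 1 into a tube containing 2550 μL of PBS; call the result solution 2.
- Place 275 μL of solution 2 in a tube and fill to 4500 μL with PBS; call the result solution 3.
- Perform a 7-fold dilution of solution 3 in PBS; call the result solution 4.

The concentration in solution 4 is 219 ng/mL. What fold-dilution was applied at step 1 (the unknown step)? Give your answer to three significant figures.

20.7-fold

Step 1: unknown factor x
Step 2: 140 μL + 2550 μL = 2690 μL total → factor 2690/140 = 19.214
Step 3: 275 μL brought to 4500 μL → factor 4500/275 = 16.364
Step 4: 7-fold → factor 7
Product of known-step factors = 2200.9
Overall factor = 10.0 mg/mL / (219 ng/mL) = 45662
x = 45662 / 2200.9 = 20.7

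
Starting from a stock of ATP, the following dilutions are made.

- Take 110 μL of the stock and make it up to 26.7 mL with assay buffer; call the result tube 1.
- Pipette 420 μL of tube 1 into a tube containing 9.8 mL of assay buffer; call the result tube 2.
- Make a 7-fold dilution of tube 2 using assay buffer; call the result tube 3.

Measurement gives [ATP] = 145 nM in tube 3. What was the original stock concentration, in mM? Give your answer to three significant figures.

5.99 mM

Step 1: 110 μL brought to 26.7 mL → factor 26700/110 = 242.73
Step 2: 420 μL + 9.8 mL = 10220 μL total → factor 10220/420 = 24.333
Step 3: 7-fold → factor 7
Overall dilution factor = 242.73 × 24.333 × 7 = 41345
Stock = 145 nM × 41345 = 5.995 × 10^6 nM = 5.99 mM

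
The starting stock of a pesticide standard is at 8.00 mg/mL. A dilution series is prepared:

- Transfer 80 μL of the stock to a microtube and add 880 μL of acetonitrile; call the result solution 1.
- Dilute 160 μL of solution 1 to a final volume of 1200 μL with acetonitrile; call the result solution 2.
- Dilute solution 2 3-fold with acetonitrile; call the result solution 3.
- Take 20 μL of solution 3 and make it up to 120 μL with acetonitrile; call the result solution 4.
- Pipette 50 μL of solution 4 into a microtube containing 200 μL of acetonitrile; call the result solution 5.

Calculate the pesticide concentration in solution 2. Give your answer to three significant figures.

Step 1: 80 μL + 880 μL = 960 μL total → factor 960/80 = 12
Step 2: 160 μL brought to 1200 μL → factor 1200/160 = 7.5
Dilution factor through solution 2 = 12 × 7.5 = 90
[solution 2] = 8.00 mg/mL / 90 = 0.0889 mg/mL

0.0889 mg/mL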